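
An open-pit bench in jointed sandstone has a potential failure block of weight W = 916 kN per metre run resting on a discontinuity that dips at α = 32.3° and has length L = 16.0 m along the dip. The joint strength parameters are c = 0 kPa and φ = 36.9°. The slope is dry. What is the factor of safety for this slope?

FS = 1.19

Resolving the block weight along and normal to the plane and applying the Mohr–Coulomb strength on the joint:
N' = W cosα = 916·cos32.3° = 774.3 kN/m
Driving force T = W sinα = 916·sin32.3° = 489.5 kN/m
Resisting force R = c·L + N'·tanφ = 0·16.0 + 774.3·tan36.9° = 0.0 + 581.3 = 581.3 kN/m
FS = R / T = 581.3 / 489.5 = 1.188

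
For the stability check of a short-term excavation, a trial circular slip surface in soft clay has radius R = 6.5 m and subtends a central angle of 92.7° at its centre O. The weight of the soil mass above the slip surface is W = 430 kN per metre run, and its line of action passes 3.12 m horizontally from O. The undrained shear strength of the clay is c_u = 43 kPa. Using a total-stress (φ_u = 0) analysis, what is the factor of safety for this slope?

Taking moments about the centre O, the resisting moment is provided by the undrained shear strength acting along the arc:
Arc length L_a = R·θ = 6.5·(92.7°·π/180) = 6.5·1.6179 = 10.52 m
M_R = c_u·L_a·R = 43·10.52·6.5 = 2939.4 kN·m/m
M_D = W·d = 430·3.12 = 1341.6 kN·m/m
FS = M_R / M_D = 2939.4 / 1341.6 = 2.191

FS = 2.19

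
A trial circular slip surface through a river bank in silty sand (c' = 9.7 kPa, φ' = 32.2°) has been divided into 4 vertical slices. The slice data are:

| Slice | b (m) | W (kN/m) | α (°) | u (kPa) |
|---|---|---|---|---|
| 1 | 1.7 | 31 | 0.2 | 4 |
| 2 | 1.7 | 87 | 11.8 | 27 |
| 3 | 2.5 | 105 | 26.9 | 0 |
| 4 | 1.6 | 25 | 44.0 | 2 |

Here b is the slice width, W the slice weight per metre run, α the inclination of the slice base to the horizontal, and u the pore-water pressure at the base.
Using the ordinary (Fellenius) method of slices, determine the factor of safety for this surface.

Ordinary method of slices: FS = Σ[c'·Δl_i + (W_i cosα_i − u_i·Δl_i)·tanφ'] / Σ W_i sinα_i, with Δl_i = b_i / cosα_i.
Slice 1: Δl = 1.7/cos0.2° = 1.700 m; N'_1 = 31·cos0.2° − 4·1.700 = 24.2; c'Δl = 16.49; W sinα = 0.1
Slice 2: Δl = 1.7/cos11.8° = 1.737 m; N'_2 = 87·cos11.8° − 27·1.737 = 38.3; c'Δl = 16.85; W sinα = 17.8
Slice 3: Δl = 2.5/cos26.9° = 2.803 m; N'_3 = 105·cos26.9° − 0·2.803 = 93.6; c'Δl = 27.19; W sinα = 47.5
Slice 4: Δl = 1.6/cos44.0° = 2.224 m; N'_4 = 25·cos44.0° − 2·2.224 = 13.5; c'Δl = 21.58; W sinα = 17.4
Σc'Δl = 82.1 kN/m; ΣN' = 169.6 kN/m; ΣW sinα = 82.8 kN/m
Resisting = 82.1 + 169.6·tan32.2° = 82.1 + 106.8 = 188.9 kN/m
FS = 188.9 / 82.8 = 2.283

FS = 2.28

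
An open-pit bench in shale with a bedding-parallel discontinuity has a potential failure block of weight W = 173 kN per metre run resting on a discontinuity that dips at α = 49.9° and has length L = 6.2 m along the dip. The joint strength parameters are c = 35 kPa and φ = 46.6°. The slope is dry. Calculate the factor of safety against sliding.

Resolving the block weight along and normal to the plane and applying the Mohr–Coulomb strength on the joint:
N' = W cosα = 173·cos49.9° = 111.4 kN/m
Driving force T = W sinα = 173·sin49.9° = 132.3 kN/m
Resisting force R = c·L + N'·tanφ = 35·6.2 + 111.4·tan46.6° = 217.0 + 117.8 = 334.8 kN/m
FS = R / T = 334.8 / 132.3 = 2.530

FS = 2.53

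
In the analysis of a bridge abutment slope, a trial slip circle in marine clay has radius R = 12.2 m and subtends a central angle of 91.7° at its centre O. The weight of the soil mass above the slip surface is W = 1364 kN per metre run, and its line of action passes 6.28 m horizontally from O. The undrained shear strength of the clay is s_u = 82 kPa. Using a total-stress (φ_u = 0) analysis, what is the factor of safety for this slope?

Taking moments about the centre O, the resisting moment is provided by the undrained shear strength acting along the arc:
Arc length L_a = R·θ = 12.2·(91.7°·π/180) = 12.2·1.6005 = 19.53 m
M_R = s_u·L_a·R = 82·19.53·12.2 = 19533.5 kN·m/m
M_D = W·d = 1364·6.28 = 8565.9 kN·m/m
FS = M_R / M_D = 19533.5 / 8565.9 = 2.280

FS = 2.28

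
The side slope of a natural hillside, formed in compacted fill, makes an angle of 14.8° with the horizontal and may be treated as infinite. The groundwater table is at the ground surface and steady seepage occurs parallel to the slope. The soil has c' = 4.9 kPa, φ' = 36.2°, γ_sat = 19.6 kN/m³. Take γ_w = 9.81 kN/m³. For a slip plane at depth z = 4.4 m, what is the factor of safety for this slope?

FS = 1.61

With seepage parallel to the slope and the water table at the surface, the effective normal stress on the slip plane uses the buoyant unit weight γ' = γ_sat − γ_w while the driving shear stress uses γ_sat:
FS = [c' + γ' z cos²β tanφ'] / [γ_sat z sinβ cosβ]
γ' = 19.6 − 9.81 = 9.79 kN/m³
Numerator = 4.9 + 9.79·4.4·cos²14.8°·tan36.2° = 4.9 + 9.79·4.4·0.9347·0.7319 = 34.370 kPa
Denominator = 19.6·4.4·sin14.8°·cos14.8° = 19.6·4.4·0.2554·0.9668 = 21.299 kPa
FS = 34.370 / 21.299 = 1.614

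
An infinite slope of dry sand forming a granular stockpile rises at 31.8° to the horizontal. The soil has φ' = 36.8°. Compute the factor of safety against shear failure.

FS = 1.21

For a dry cohesionless infinite slope the factor of safety is FS = tanφ' / tanβ.
FS = tan36.8° / tan31.8° = 0.7481 / 0.6200 = 1.207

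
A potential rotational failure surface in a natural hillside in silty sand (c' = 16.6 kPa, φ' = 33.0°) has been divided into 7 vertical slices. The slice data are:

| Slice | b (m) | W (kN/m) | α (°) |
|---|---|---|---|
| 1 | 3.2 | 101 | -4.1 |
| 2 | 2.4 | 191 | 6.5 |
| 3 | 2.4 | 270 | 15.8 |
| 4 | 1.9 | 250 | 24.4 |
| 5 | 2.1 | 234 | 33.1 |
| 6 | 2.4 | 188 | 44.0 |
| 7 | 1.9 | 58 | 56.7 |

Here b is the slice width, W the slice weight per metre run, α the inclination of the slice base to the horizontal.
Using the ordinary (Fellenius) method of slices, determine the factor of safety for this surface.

FS = 2.14

Ordinary method of slices: FS = Σ[c'·Δl_i + (W_i cosα_i)·tanφ'] / Σ W_i sinα_i, with Δl_i = b_i / cosα_i.
Slice 1: Δl = 3.2/cos(-4.1°) = 3.208 m; N'_1 = 101·cos(-4.1°) = 100.7; c'Δl = 53.26; W sinα = -7.2
Slice 2: Δl = 2.4/cos6.5° = 2.416 m; N'_2 = 191·cos6.5° = 189.8; c'Δl = 40.10; W sinα = 21.6
Slice 3: Δl = 2.4/cos15.8° = 2.494 m; N'_3 = 270·cos15.8° = 259.8; c'Δl = 41.40; W sinα = 73.5
Slice 4: Δl = 1.9/cos24.4° = 2.086 m; N'_4 = 250·cos24.4° = 227.7; c'Δl = 34.63; W sinα = 103.3
Slice 5: Δl = 2.1/cos33.1° = 2.507 m; N'_5 = 234·cos33.1° = 196.0; c'Δl = 41.61; W sinα = 127.8
Slice 6: Δl = 2.4/cos44.0° = 3.336 m; N'_6 = 188·cos44.0° = 135.2; c'Δl = 55.38; W sinα = 130.6
Slice 7: Δl = 1.9/cos56.7° = 3.461 m; N'_7 = 58·cos56.7° = 31.8; c'Δl = 57.45; W sinα = 48.5
Σc'Δl = 323.8 kN/m; ΣN' = 1141.1 kN/m; ΣW sinα = 498.1 kN/m
Resisting = 323.8 + 1141.1·tan33.0° = 323.8 + 741.0 = 1064.9 kN/m
FS = 1064.9 / 498.1 = 2.138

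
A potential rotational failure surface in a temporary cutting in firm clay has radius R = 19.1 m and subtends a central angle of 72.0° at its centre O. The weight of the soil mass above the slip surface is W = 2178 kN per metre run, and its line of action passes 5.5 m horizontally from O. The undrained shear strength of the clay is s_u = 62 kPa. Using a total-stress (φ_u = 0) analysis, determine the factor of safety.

Taking moments about the centre O, the resisting moment is provided by the undrained shear strength acting along the arc:
Arc length L_a = R·θ = 19.1·(72.0°·π/180) = 19.1·1.2566 = 24.00 m
M_R = s_u·L_a·R = 62·24.00·19.1 = 28422.9 kN·m/m
M_D = W·d = 2178·5.5 = 11979.0 kN·m/m
FS = M_R / M_D = 28422.9 / 11979.0 = 2.373

FS = 2.37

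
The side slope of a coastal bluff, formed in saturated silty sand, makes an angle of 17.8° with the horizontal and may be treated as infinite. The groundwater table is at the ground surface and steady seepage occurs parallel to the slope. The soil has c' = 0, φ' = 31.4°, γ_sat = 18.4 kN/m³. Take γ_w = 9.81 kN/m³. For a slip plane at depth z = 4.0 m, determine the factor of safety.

FS = 0.89

With seepage parallel to the slope and the water table at the surface, the effective normal stress on the slip plane uses the buoyant unit weight γ' = γ_sat − γ_w while the driving shear stress uses γ_sat:
FS = [c' + γ' z cos²β tanφ'] / [γ_sat z sinβ cosβ]
(For c' = 0 this reduces to FS = (γ'/γ_sat)·tanφ'/tanβ.)
γ' = 18.4 − 9.81 = 8.59 kN/m³
Numerator = 0.0 + 8.59·4.0·cos²17.8°·tan31.4° = 0.0 + 8.59·4.0·0.9066·0.6104 = 19.013 kPa
Denominator = 18.4·4.0·sin17.8°·cos17.8° = 18.4·4.0·0.3057·0.9521 = 21.422 kPa
FS = 19.013 / 21.422 = 0.888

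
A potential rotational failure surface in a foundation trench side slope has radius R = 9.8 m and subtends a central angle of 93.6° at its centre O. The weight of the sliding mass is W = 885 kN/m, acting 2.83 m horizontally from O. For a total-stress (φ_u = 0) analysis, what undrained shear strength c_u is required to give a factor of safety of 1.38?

FS = c_u·L_a·R / (W·d), so c_u = FS·W·d / (L_a·R).
Arc length L_a = R·θ = 9.8·(93.6°·π/180) = 9.8·1.6336 = 16.01 m
c_u = 1.38·885·2.83 / (16.01·9.8) = 3456.3 / 156.89 = 22.03 kPa

c_u = 22.0 kPa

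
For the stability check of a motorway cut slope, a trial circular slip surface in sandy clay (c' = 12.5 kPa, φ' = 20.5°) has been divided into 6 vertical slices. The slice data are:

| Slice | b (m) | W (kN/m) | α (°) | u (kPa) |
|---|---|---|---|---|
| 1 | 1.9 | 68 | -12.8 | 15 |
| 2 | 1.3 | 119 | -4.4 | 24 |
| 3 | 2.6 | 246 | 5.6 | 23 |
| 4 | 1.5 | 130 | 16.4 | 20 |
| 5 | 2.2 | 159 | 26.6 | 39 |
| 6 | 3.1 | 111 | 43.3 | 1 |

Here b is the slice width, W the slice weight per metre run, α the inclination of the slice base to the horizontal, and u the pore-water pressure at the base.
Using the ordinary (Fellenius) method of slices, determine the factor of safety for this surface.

FS = 2.03

Ordinary method of slices: FS = Σ[c'·Δl_i + (W_i cosα_i − u_i·Δl_i)·tanφ'] / Σ W_i sinα_i, with Δl_i = b_i / cosα_i.
Slice 1: Δl = 1.9/cos(-12.8°) = 1.948 m; N'_1 = 68·cos(-12.8°) − 15·1.948 = 37.1; c'Δl = 24.36; W sinα = -15.1
Slice 2: Δl = 1.3/cos(-4.4°) = 1.304 m; N'_2 = 119·cos(-4.4°) − 24·1.304 = 87.4; c'Δl = 16.30; W sinα = -9.1
Slice 3: Δl = 2.6/cos5.6° = 2.612 m; N'_3 = 246·cos5.6° − 23·2.612 = 184.7; c'Δl = 32.66; W sinα = 24.0
Slice 4: Δl = 1.5/cos16.4° = 1.564 m; N'_4 = 130·cos16.4° − 20·1.564 = 93.4; c'Δl = 19.55; W sinα = 36.7
Slice 5: Δl = 2.2/cos26.6° = 2.460 m; N'_5 = 159·cos26.6° − 39·2.460 = 46.2; c'Δl = 30.76; W sinα = 71.2
Slice 6: Δl = 3.1/cos43.3° = 4.260 m; N'_6 = 111·cos43.3° − 1·4.260 = 76.5; c'Δl = 53.24; W sinα = 76.1
Σc'Δl = 176.9 kN/m; ΣN' = 525.4 kN/m; ΣW sinα = 183.8 kN/m
Resisting = 176.9 + 525.4·tan20.5° = 176.9 + 196.4 = 373.3 kN/m
FS = 373.3 / 183.8 = 2.031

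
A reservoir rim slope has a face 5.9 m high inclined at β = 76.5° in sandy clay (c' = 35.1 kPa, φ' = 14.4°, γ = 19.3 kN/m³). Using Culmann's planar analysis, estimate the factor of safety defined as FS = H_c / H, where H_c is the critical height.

FS = 2.18

H_c = (4c'/γ) · sinβ cosφ' / [1 − cos(β − φ')]
    = (4·35.1/19.3) · sin76.5°·cos14.4° / [1 − cos62.1°]
    = 7.275 · 0.9418 / 0.5321 = 12.88 m
FS = H_c / H = 12.88 / 5.9 = 2.183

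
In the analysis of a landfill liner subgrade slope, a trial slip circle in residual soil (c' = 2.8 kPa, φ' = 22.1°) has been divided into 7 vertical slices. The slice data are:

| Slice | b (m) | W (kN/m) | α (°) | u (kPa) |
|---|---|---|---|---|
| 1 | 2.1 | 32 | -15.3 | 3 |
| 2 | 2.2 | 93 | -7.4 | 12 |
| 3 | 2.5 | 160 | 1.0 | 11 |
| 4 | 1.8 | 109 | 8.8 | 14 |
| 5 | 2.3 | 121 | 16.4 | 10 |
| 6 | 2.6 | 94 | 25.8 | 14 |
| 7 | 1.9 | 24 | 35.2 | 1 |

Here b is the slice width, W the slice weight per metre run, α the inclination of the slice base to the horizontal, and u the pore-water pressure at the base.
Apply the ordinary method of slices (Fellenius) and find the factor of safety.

FS = 2.64

Ordinary method of slices: FS = Σ[c'·Δl_i + (W_i cosα_i − u_i·Δl_i)·tanφ'] / Σ W_i sinα_i, with Δl_i = b_i / cosα_i.
Slice 1: Δl = 2.1/cos(-15.3°) = 2.177 m; N'_1 = 32·cos(-15.3°) − 3·2.177 = 24.3; c'Δl = 6.10; W sinα = -8.4
Slice 2: Δl = 2.2/cos(-7.4°) = 2.218 m; N'_2 = 93·cos(-7.4°) − 12·2.218 = 65.6; c'Δl = 6.21; W sinα = -12.0
Slice 3: Δl = 2.5/cos1.0° = 2.500 m; N'_3 = 160·cos1.0° − 11·2.500 = 132.5; c'Δl = 7.00; W sinα = 2.8
Slice 4: Δl = 1.8/cos8.8° = 1.821 m; N'_4 = 109·cos8.8° − 14·1.821 = 82.2; c'Δl = 5.10; W sinα = 16.7
Slice 5: Δl = 2.3/cos16.4° = 2.398 m; N'_5 = 121·cos16.4° − 10·2.398 = 92.1; c'Δl = 6.71; W sinα = 34.2
Slice 6: Δl = 2.6/cos25.8° = 2.888 m; N'_6 = 94·cos25.8° − 14·2.888 = 44.2; c'Δl = 8.09; W sinα = 40.9
Slice 7: Δl = 1.9/cos35.2° = 2.325 m; N'_7 = 24·cos35.2° − 1·2.325 = 17.3; c'Δl = 6.51; W sinα = 13.8
Σc'Δl = 45.7 kN/m; ΣN' = 458.2 kN/m; ΣW sinα = 88.0 kN/m
Resisting = 45.7 + 458.2·tan22.1° = 45.7 + 186.1 = 231.8 kN/m
FS = 231.8 / 88.0 = 2.635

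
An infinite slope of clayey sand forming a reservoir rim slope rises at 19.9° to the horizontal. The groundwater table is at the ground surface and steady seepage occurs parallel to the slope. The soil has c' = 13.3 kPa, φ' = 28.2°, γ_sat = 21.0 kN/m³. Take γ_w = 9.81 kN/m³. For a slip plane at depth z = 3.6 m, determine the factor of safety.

With seepage parallel to the slope and the water table at the surface, the effective normal stress on the slip plane uses the buoyant unit weight γ' = γ_sat − γ_w while the driving shear stress uses γ_sat:
FS = [c' + γ' z cos²β tanφ'] / [γ_sat z sinβ cosβ]
γ' = 21.0 − 9.81 = 11.19 kN/m³
Numerator = 13.3 + 11.19·3.6·cos²19.9°·tan28.2° = 13.3 + 11.19·3.6·0.8841·0.5362 = 32.398 kPa
Denominator = 21.0·3.6·sin19.9°·cos19.9° = 21.0·3.6·0.3404·0.9403 = 24.196 kPa
FS = 32.398 / 24.196 = 1.339

FS = 1.34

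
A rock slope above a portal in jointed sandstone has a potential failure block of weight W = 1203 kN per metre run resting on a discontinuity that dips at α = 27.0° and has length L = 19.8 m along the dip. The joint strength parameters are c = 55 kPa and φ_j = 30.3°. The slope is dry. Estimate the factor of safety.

Resolving the block weight along and normal to the plane and applying the Mohr–Coulomb strength on the joint:
N' = W cosα = 1203·cos27.0° = 1071.9 kN/m
Driving force T = W sinα = 1203·sin27.0° = 546.2 kN/m
Resisting force R = c·L + N'·tanφ_j = 55·19.8 + 1071.9·tan30.3° = 1089.0 + 626.4 = 1715.4 kN/m
FS = R / T = 1715.4 / 546.2 = 3.141

FS = 3.14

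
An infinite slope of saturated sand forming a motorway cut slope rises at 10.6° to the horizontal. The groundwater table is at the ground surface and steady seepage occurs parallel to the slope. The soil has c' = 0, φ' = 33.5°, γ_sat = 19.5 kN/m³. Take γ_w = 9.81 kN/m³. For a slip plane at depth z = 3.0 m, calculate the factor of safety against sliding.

FS = 1.76

With seepage parallel to the slope and the water table at the surface, the effective normal stress on the slip plane uses the buoyant unit weight γ' = γ_sat − γ_w while the driving shear stress uses γ_sat:
FS = [c' + γ' z cos²β tanφ'] / [γ_sat z sinβ cosβ]
(For c' = 0 this reduces to FS = (γ'/γ_sat)·tanφ'/tanβ.)
γ' = 19.5 − 9.81 = 9.69 kN/m³
Numerator = 0.0 + 9.69·3.0·cos²10.6°·tan33.5° = 0.0 + 9.69·3.0·0.9662·0.6619 = 18.590 kPa
Denominator = 19.5·3.0·sin10.6°·cos10.6° = 19.5·3.0·0.1840·0.9829 = 10.578 kPa
FS = 18.590 / 10.578 = 1.757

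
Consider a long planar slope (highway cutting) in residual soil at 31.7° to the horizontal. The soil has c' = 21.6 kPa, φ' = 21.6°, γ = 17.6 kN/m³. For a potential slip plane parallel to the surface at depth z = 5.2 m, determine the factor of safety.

FS = 1.17

For an infinite slope with a slip plane parallel to the surface (no pore pressure): FS = [c' + γz cos²β tanφ'] / [γz sinβ cosβ].
γz = 17.6·5.2 = 91.52 kN/m²
Numerator = 21.6 + 91.52·cos²31.7°·tan21.6° = 21.6 + 91.52·0.7239·0.3959 = 47.830 kPa
Denominator = 91.52·sin31.7°·cos31.7° = 91.52·0.5255·0.8508 = 40.916 kPa
FS = 47.830 / 40.916 = 1.169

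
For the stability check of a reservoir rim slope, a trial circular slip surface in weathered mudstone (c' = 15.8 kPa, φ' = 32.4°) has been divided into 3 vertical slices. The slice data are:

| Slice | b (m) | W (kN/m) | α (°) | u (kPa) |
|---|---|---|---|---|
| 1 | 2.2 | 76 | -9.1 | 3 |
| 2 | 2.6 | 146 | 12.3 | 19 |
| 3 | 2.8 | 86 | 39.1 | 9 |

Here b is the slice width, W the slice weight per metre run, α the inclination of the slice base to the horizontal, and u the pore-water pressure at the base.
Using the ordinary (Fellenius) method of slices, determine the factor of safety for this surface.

FS = 3.52

Ordinary method of slices: FS = Σ[c'·Δl_i + (W_i cosα_i − u_i·Δl_i)·tanφ'] / Σ W_i sinα_i, with Δl_i = b_i / cosα_i.
Slice 1: Δl = 2.2/cos(-9.1°) = 2.228 m; N'_1 = 76·cos(-9.1°) − 3·2.228 = 68.4; c'Δl = 35.20; W sinα = -12.0
Slice 2: Δl = 2.6/cos12.3° = 2.661 m; N'_2 = 146·cos12.3° − 19·2.661 = 92.1; c'Δl = 42.05; W sinα = 31.1
Slice 3: Δl = 2.8/cos39.1° = 3.608 m; N'_3 = 86·cos39.1° − 9·3.608 = 34.3; c'Δl = 57.01; W sinα = 54.2
Σc'Δl = 134.3 kN/m; ΣN' = 194.7 kN/m; ΣW sinα = 73.3 kN/m
Resisting = 134.3 + 194.7·tan32.4° = 134.3 + 123.6 = 257.8 kN/m
FS = 257.8 / 73.3 = 3.516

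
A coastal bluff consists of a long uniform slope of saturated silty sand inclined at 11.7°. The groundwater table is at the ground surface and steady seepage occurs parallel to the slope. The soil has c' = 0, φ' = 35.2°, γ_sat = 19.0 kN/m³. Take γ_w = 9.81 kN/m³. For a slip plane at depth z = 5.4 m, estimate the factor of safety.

FS = 1.65

With seepage parallel to the slope and the water table at the surface, the effective normal stress on the slip plane uses the buoyant unit weight γ' = γ_sat − γ_w while the driving shear stress uses γ_sat:
FS = [c' + γ' z cos²β tanφ'] / [γ_sat z sinβ cosβ]
(For c' = 0 this reduces to FS = (γ'/γ_sat)·tanφ'/tanβ.)
γ' = 19.0 − 9.81 = 9.19 kN/m³
Numerator = 0.0 + 9.19·5.4·cos²11.7°·tan35.2° = 0.0 + 9.19·5.4·0.9589·0.7054 = 33.568 kPa
Denominator = 19.0·5.4·sin11.7°·cos11.7° = 19.0·5.4·0.2028·0.9792 = 20.374 kPa
FS = 33.568 / 20.374 = 1.648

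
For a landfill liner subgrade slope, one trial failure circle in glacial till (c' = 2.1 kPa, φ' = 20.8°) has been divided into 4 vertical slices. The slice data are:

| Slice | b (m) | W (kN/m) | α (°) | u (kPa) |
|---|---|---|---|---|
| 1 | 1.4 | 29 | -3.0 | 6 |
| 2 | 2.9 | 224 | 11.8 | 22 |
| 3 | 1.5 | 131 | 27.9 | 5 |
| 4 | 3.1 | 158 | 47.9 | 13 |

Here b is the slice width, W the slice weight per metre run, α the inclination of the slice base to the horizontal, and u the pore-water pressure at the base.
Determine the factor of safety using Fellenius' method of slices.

Ordinary method of slices: FS = Σ[c'·Δl_i + (W_i cosα_i − u_i·Δl_i)·tanφ'] / Σ W_i sinα_i, with Δl_i = b_i / cosα_i.
Slice 1: Δl = 1.4/cos(-3.0°) = 1.402 m; N'_1 = 29·cos(-3.0°) − 6·1.402 = 20.5; c'Δl = 2.94; W sinα = -1.5
Slice 2: Δl = 2.9/cos11.8° = 2.963 m; N'_2 = 224·cos11.8° − 22·2.963 = 154.1; c'Δl = 6.22; W sinα = 45.8
Slice 3: Δl = 1.5/cos27.9° = 1.697 m; N'_3 = 131·cos27.9° − 5·1.697 = 107.3; c'Δl = 3.56; W sinα = 61.3
Slice 4: Δl = 3.1/cos47.9° = 4.624 m; N'_4 = 158·cos47.9° − 13·4.624 = 45.8; c'Δl = 9.71; W sinα = 117.2
Σc'Δl = 22.4 kN/m; ΣN' = 327.7 kN/m; ΣW sinα = 222.8 kN/m
Resisting = 22.4 + 327.7·tan20.8° = 22.4 + 124.5 = 146.9 kN/m
FS = 146.9 / 222.8 = 0.659

FS = 0.66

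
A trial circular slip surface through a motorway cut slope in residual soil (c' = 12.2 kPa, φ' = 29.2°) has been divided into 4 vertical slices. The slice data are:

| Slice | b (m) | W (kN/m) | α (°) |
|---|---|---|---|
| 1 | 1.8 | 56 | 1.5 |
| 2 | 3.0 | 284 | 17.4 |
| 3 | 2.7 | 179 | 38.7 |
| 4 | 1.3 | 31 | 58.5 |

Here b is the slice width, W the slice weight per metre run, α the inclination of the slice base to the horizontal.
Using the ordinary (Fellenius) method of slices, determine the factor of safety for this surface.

FS = 1.79

Ordinary method of slices: FS = Σ[c'·Δl_i + (W_i cosα_i)·tanφ'] / Σ W_i sinα_i, with Δl_i = b_i / cosα_i.
Slice 1: Δl = 1.8/cos1.5° = 1.801 m; N'_1 = 56·cos1.5° = 56.0; c'Δl = 21.97; W sinα = 1.5
Slice 2: Δl = 3.0/cos17.4° = 3.144 m; N'_2 = 284·cos17.4° = 271.0; c'Δl = 38.36; W sinα = 84.9
Slice 3: Δl = 2.7/cos38.7° = 3.460 m; N'_3 = 179·cos38.7° = 139.7; c'Δl = 42.21; W sinα = 111.9
Slice 4: Δl = 1.3/cos58.5° = 2.488 m; N'_4 = 31·cos58.5° = 16.2; c'Δl = 30.35; W sinα = 26.4
Σc'Δl = 132.9 kN/m; ΣN' = 482.9 kN/m; ΣW sinα = 224.7 kN/m
Resisting = 132.9 + 482.9·tan29.2° = 132.9 + 269.9 = 402.8 kN/m
FS = 402.8 / 224.7 = 1.792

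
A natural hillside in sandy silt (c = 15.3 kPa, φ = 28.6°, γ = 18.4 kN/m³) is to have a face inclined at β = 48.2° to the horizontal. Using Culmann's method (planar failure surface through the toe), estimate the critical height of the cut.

H_c = 37.57 m

Culmann's analysis gives the critical failure plane at α_cr = (β + φ)/2 = (48.2 + 28.6)/2 = 38.4°, and the critical height
H_c = (4c/γ) · sinβ cosφ / [1 − cos(β − φ)]
    = (4·15.3/18.4) · sin48.2°·cos28.6° / [1 − cos(19.6°)]
    = 3.326 · 0.7455·0.8780 / [1 − 0.9421]
    = 3.326 · 0.6545 / 0.0579
    = 37.57 m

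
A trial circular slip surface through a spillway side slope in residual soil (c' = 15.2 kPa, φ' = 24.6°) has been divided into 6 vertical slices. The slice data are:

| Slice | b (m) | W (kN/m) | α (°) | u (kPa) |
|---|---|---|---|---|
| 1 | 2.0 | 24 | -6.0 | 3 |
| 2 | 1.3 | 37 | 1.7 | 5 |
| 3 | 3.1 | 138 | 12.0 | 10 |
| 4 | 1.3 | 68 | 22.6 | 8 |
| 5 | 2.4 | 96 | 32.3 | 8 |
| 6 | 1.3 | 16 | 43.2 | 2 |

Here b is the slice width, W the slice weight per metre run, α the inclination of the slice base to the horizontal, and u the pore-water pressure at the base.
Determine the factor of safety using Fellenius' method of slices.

FS = 2.71

Ordinary method of slices: FS = Σ[c'·Δl_i + (W_i cosα_i − u_i·Δl_i)·tanφ'] / Σ W_i sinα_i, with Δl_i = b_i / cosα_i.
Slice 1: Δl = 2.0/cos(-6.0°) = 2.011 m; N'_1 = 24·cos(-6.0°) − 3·2.011 = 17.8; c'Δl = 30.57; W sinα = -2.5
Slice 2: Δl = 1.3/cos1.7° = 1.301 m; N'_2 = 37·cos1.7° − 5·1.301 = 30.5; c'Δl = 19.77; W sinα = 1.1
Slice 3: Δl = 3.1/cos12.0° = 3.169 m; N'_3 = 138·cos12.0° − 10·3.169 = 103.3; c'Δl = 48.17; W sinα = 28.7
Slice 4: Δl = 1.3/cos22.6° = 1.408 m; N'_4 = 68·cos22.6° − 8·1.408 = 51.5; c'Δl = 21.40; W sinα = 26.1
Slice 5: Δl = 2.4/cos32.3° = 2.839 m; N'_5 = 96·cos32.3° − 8·2.839 = 58.4; c'Δl = 43.16; W sinα = 51.3
Slice 6: Δl = 1.3/cos43.2° = 1.783 m; N'_6 = 16·cos43.2° − 2·1.783 = 8.1; c'Δl = 27.11; W sinα = 11.0
Σc'Δl = 190.2 kN/m; ΣN' = 269.6 kN/m; ΣW sinα = 115.7 kN/m
Resisting = 190.2 + 269.6·tan24.6° = 190.2 + 123.5 = 313.6 kN/m
FS = 313.6 / 115.7 = 2.712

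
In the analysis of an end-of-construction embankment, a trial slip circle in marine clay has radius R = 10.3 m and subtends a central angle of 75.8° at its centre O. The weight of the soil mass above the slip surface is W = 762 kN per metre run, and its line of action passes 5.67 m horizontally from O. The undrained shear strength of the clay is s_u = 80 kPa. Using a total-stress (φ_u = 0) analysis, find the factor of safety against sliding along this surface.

Taking moments about the centre O, the resisting moment is provided by the undrained shear strength acting along the arc:
Arc length L_a = R·θ = 10.3·(75.8°·π/180) = 10.3·1.3230 = 13.63 m
M_R = s_u·L_a·R = 80·13.63·10.3 = 11228.2 kN·m/m
M_D = W·d = 762·5.67 = 4320.5 kN·m/m
FS = M_R / M_D = 11228.2 / 4320.5 = 2.599

FS = 2.60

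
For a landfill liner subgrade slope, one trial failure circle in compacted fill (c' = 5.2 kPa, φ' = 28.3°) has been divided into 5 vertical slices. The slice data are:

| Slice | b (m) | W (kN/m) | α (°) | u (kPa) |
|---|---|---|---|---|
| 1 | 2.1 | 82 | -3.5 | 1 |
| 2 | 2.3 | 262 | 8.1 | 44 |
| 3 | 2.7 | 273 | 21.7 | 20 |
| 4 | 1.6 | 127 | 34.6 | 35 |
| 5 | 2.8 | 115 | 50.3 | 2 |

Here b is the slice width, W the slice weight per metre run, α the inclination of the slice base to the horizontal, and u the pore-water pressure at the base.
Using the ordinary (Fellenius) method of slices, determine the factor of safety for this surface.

Ordinary method of slices: FS = Σ[c'·Δl_i + (W_i cosα_i − u_i·Δl_i)·tanφ'] / Σ W_i sinα_i, with Δl_i = b_i / cosα_i.
Slice 1: Δl = 2.1/cos(-3.5°) = 2.104 m; N'_1 = 82·cos(-3.5°) − 1·2.104 = 79.7; c'Δl = 10.94; W sinα = -5.0
Slice 2: Δl = 2.3/cos8.1° = 2.323 m; N'_2 = 262·cos8.1° − 44·2.323 = 157.2; c'Δl = 12.08; W sinα = 36.9
Slice 3: Δl = 2.7/cos21.7° = 2.906 m; N'_3 = 273·cos21.7° − 20·2.906 = 195.5; c'Δl = 15.11; W sinα = 100.9
Slice 4: Δl = 1.6/cos34.6° = 1.944 m; N'_4 = 127·cos34.6° − 35·1.944 = 36.5; c'Δl = 10.11; W sinα = 72.1
Slice 5: Δl = 2.8/cos50.3° = 4.383 m; N'_5 = 115·cos50.3° − 2·4.383 = 64.7; c'Δl = 22.79; W sinα = 88.5
Σc'Δl = 71.0 kN/m; ΣN' = 533.6 kN/m; ΣW sinα = 293.4 kN/m
Resisting = 71.0 + 533.6·tan28.3° = 71.0 + 287.3 = 358.4 kN/m
FS = 358.4 / 293.4 = 1.221

FS = 1.22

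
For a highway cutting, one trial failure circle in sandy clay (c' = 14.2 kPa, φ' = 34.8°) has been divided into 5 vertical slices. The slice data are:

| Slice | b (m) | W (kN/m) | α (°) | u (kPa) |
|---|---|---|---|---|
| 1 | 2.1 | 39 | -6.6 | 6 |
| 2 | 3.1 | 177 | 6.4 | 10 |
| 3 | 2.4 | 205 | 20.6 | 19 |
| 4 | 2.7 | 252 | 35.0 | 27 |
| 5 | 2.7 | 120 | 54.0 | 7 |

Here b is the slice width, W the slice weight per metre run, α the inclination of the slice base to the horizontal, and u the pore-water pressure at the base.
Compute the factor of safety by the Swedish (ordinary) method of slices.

FS = 1.67

Ordinary method of slices: FS = Σ[c'·Δl_i + (W_i cosα_i − u_i·Δl_i)·tanφ'] / Σ W_i sinα_i, with Δl_i = b_i / cosα_i.
Slice 1: Δl = 2.1/cos(-6.6°) = 2.114 m; N'_1 = 39·cos(-6.6°) − 6·2.114 = 26.1; c'Δl = 30.02; W sinα = -4.5
Slice 2: Δl = 3.1/cos6.4° = 3.119 m; N'_2 = 177·cos6.4° − 10·3.119 = 144.7; c'Δl = 44.30; W sinα = 19.7
Slice 3: Δl = 2.4/cos20.6° = 2.564 m; N'_3 = 205·cos20.6° − 19·2.564 = 143.2; c'Δl = 36.41; W sinα = 72.1
Slice 4: Δl = 2.7/cos35.0° = 3.296 m; N'_4 = 252·cos35.0° − 27·3.296 = 117.4; c'Δl = 46.80; W sinα = 144.5
Slice 5: Δl = 2.7/cos54.0° = 4.594 m; N'_5 = 120·cos54.0° − 7·4.594 = 38.4; c'Δl = 65.23; W sinα = 97.1
Σc'Δl = 222.8 kN/m; ΣN' = 469.7 kN/m; ΣW sinα = 329.0 kN/m
Resisting = 222.8 + 469.7·tan34.8° = 222.8 + 326.5 = 549.2 kN/m
FS = 549.2 / 329.0 = 1.669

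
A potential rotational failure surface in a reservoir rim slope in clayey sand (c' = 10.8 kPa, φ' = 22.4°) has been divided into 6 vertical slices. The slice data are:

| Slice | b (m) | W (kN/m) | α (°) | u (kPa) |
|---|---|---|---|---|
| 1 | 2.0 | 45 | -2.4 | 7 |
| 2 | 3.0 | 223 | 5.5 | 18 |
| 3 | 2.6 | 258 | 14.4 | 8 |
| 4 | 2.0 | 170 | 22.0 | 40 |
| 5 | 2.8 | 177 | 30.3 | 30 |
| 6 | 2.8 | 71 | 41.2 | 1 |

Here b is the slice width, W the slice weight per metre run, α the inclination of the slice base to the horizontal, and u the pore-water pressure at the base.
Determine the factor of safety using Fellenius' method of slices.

FS = 1.52

Ordinary method of slices: FS = Σ[c'·Δl_i + (W_i cosα_i − u_i·Δl_i)·tanφ'] / Σ W_i sinα_i, with Δl_i = b_i / cosα_i.
Slice 1: Δl = 2.0/cos(-2.4°) = 2.002 m; N'_1 = 45·cos(-2.4°) − 7·2.002 = 30.9; c'Δl = 21.62; W sinα = -1.9
Slice 2: Δl = 3.0/cos5.5° = 3.014 m; N'_2 = 223·cos5.5° − 18·3.014 = 167.7; c'Δl = 32.55; W sinα = 21.4
Slice 3: Δl = 2.6/cos14.4° = 2.684 m; N'_3 = 258·cos14.4° − 8·2.684 = 228.4; c'Δl = 28.99; W sinα = 64.2
Slice 4: Δl = 2.0/cos22.0° = 2.157 m; N'_4 = 170·cos22.0° − 40·2.157 = 71.3; c'Δl = 23.30; W sinα = 63.7
Slice 5: Δl = 2.8/cos30.3° = 3.243 m; N'_5 = 177·cos30.3° − 30·3.243 = 55.5; c'Δl = 35.02; W sinα = 89.3
Slice 6: Δl = 2.8/cos41.2° = 3.721 m; N'_6 = 71·cos41.2° − 1·3.721 = 49.7; c'Δl = 40.19; W sinα = 46.8
Σc'Δl = 181.7 kN/m; ΣN' = 603.7 kN/m; ΣW sinα = 283.4 kN/m
Resisting = 181.7 + 603.7·tan22.4° = 181.7 + 248.8 = 430.5 kN/m
FS = 430.5 / 283.4 = 1.519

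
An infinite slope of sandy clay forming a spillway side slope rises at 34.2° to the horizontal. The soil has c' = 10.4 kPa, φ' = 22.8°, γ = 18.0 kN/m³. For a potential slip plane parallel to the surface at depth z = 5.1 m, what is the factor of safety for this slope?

FS = 0.86

For an infinite slope with a slip plane parallel to the surface (no pore pressure): FS = [c' + γz cos²β tanφ'] / [γz sinβ cosβ].
γz = 18.0·5.1 = 91.80 kN/m²
Numerator = 10.4 + 91.80·cos²34.2°·tan22.8° = 10.4 + 91.80·0.6841·0.4204 = 36.797 kPa
Denominator = 91.80·sin34.2°·cos34.2° = 91.80·0.5621·0.8271 = 42.677 kPa
FS = 36.797 / 42.677 = 0.862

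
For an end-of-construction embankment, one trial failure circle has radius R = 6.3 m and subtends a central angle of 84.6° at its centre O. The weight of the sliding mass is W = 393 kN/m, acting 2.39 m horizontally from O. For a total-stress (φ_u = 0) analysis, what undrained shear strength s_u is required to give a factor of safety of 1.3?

FS = s_u·L_a·R / (W·d), so s_u = FS·W·d / (L_a·R).
Arc length L_a = R·θ = 6.3·(84.6°·π/180) = 6.3·1.4765 = 9.30 m
s_u = 1.3·393·2.39 / (9.30·6.3) = 1221.1 / 58.60 = 20.84 kPa

s_u = 20.8 kPa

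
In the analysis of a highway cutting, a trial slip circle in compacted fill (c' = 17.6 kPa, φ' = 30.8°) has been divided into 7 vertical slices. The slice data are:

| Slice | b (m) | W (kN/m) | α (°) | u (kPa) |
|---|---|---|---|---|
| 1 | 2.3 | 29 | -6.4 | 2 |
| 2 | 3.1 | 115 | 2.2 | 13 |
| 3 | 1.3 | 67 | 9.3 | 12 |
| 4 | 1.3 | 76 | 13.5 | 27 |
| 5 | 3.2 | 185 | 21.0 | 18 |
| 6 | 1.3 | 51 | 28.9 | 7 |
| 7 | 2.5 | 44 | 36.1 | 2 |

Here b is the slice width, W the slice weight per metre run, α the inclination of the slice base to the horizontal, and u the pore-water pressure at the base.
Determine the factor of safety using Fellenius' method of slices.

FS = 3.40

Ordinary method of slices: FS = Σ[c'·Δl_i + (W_i cosα_i − u_i·Δl_i)·tanφ'] / Σ W_i sinα_i, with Δl_i = b_i / cosα_i.
Slice 1: Δl = 2.3/cos(-6.4°) = 2.314 m; N'_1 = 29·cos(-6.4°) − 2·2.314 = 24.2; c'Δl = 40.73; W sinα = -3.2
Slice 2: Δl = 3.1/cos2.2° = 3.102 m; N'_2 = 115·cos2.2° − 13·3.102 = 74.6; c'Δl = 54.60; W sinα = 4.4
Slice 3: Δl = 1.3/cos9.3° = 1.317 m; N'_3 = 67·cos9.3° − 12·1.317 = 50.3; c'Δl = 23.18; W sinα = 10.8
Slice 4: Δl = 1.3/cos13.5° = 1.337 m; N'_4 = 76·cos13.5° − 27·1.337 = 37.8; c'Δl = 23.53; W sinα = 17.7
Slice 5: Δl = 3.2/cos21.0° = 3.428 m; N'_5 = 185·cos21.0° − 18·3.428 = 111.0; c'Δl = 60.33; W sinα = 66.3
Slice 6: Δl = 1.3/cos28.9° = 1.485 m; N'_6 = 51·cos28.9° − 7·1.485 = 34.3; c'Δl = 26.13; W sinα = 24.6
Slice 7: Δl = 2.5/cos36.1° = 3.094 m; N'_7 = 44·cos36.1° − 2·3.094 = 29.4; c'Δl = 54.46; W sinα = 25.9
Σc'Δl = 283.0 kN/m; ΣN' = 361.5 kN/m; ΣW sinα = 146.6 kN/m
Resisting = 283.0 + 361.5·tan30.8° = 283.0 + 215.5 = 498.5 kN/m
FS = 498.5 / 146.6 = 3.400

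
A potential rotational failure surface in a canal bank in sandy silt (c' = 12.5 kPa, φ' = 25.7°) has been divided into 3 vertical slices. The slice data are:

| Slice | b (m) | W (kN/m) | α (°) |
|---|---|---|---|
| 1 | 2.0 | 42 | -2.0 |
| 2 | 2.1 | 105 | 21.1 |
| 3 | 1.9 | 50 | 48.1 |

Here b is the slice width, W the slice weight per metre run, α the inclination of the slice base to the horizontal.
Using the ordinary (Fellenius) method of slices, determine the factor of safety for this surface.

FS = 2.34

Ordinary method of slices: FS = Σ[c'·Δl_i + (W_i cosα_i)·tanφ'] / Σ W_i sinα_i, with Δl_i = b_i / cosα_i.
Slice 1: Δl = 2.0/cos(-2.0°) = 2.001 m; N'_1 = 42·cos(-2.0°) = 42.0; c'Δl = 25.02; W sinα = -1.5
Slice 2: Δl = 2.1/cos21.1° = 2.251 m; N'_2 = 105·cos21.1° = 98.0; c'Δl = 28.14; W sinα = 37.8
Slice 3: Δl = 1.9/cos48.1° = 2.845 m; N'_3 = 50·cos48.1° = 33.4; c'Δl = 35.56; W sinα = 37.2
Σc'Δl = 88.7 kN/m; ΣN' = 173.3 kN/m; ΣW sinα = 73.5 kN/m
Resisting = 88.7 + 173.3·tan25.7° = 88.7 + 83.4 = 172.1 kN/m
FS = 172.1 / 73.5 = 2.340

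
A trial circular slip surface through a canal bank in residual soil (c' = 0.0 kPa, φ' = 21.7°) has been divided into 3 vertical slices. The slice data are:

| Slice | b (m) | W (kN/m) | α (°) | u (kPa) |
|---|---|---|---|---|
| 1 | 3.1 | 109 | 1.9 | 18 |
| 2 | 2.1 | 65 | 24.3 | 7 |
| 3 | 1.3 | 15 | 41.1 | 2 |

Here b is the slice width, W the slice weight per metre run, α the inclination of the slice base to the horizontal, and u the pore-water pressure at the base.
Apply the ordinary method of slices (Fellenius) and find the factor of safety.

FS = 1.03

Ordinary method of slices: FS = Σ[c'·Δl_i + (W_i cosα_i − u_i·Δl_i)·tanφ'] / Σ W_i sinα_i, with Δl_i = b_i / cosα_i.
Slice 1: Δl = 3.1/cos1.9° = 3.102 m; N'_1 = 109·cos1.9° − 18·3.102 = 53.1; c'Δl = 0.00; W sinα = 3.6
Slice 2: Δl = 2.1/cos24.3° = 2.304 m; N'_2 = 65·cos24.3° − 7·2.304 = 43.1; c'Δl = 0.00; W sinα = 26.7
Slice 3: Δl = 1.3/cos41.1° = 1.725 m; N'_3 = 15·cos41.1° − 2·1.725 = 7.9; c'Δl = 0.00; W sinα = 9.9
Σc'Δl = 0.0 kN/m; ΣN' = 104.1 kN/m; ΣW sinα = 40.2 kN/m
Resisting = 0.0 + 104.1·tan21.7° = 0.0 + 41.4 = 41.4 kN/m
FS = 41.4 / 40.2 = 1.030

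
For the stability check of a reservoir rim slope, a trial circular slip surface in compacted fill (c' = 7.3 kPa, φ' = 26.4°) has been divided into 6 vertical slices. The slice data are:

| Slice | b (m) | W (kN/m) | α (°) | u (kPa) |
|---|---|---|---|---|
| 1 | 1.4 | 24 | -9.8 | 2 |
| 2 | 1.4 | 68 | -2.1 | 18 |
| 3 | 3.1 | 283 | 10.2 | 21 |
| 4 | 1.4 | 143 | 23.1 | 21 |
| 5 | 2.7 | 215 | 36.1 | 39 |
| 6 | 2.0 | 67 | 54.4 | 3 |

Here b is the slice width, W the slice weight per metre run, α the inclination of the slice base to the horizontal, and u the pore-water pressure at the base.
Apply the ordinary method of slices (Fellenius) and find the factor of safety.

FS = 1.16

Ordinary method of slices: FS = Σ[c'·Δl_i + (W_i cosα_i − u_i·Δl_i)·tanφ'] / Σ W_i sinα_i, with Δl_i = b_i / cosα_i.
Slice 1: Δl = 1.4/cos(-9.8°) = 1.421 m; N'_1 = 24·cos(-9.8°) − 2·1.421 = 20.8; c'Δl = 10.37; W sinα = -4.1
Slice 2: Δl = 1.4/cos(-2.1°) = 1.401 m; N'_2 = 68·cos(-2.1°) − 18·1.401 = 42.7; c'Δl = 10.23; W sinα = -2.5
Slice 3: Δl = 3.1/cos10.2° = 3.150 m; N'_3 = 283·cos10.2° − 21·3.150 = 212.4; c'Δl = 22.99; W sinα = 50.1
Slice 4: Δl = 1.4/cos23.1° = 1.522 m; N'_4 = 143·cos23.1° − 21·1.522 = 99.6; c'Δl = 11.11; W sinα = 56.1
Slice 5: Δl = 2.7/cos36.1° = 3.342 m; N'_5 = 215·cos36.1° − 39·3.342 = 43.4; c'Δl = 24.39; W sinα = 126.7
Slice 6: Δl = 2.0/cos54.4° = 3.436 m; N'_6 = 67·cos54.4° − 3·3.436 = 28.7; c'Δl = 25.08; W sinα = 54.5
Σc'Δl = 104.2 kN/m; ΣN' = 447.6 kN/m; ΣW sinα = 280.8 kN/m
Resisting = 104.2 + 447.6·tan26.4° = 104.2 + 222.2 = 326.4 kN/m
FS = 326.4 / 280.8 = 1.162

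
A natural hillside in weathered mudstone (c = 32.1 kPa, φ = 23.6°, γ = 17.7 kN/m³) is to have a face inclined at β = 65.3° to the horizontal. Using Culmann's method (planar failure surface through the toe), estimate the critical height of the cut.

Culmann's analysis gives the critical failure plane at α_cr = (β + φ)/2 = (65.3 + 23.6)/2 = 44.5°, and the critical height
H_c = (4c/γ) · sinβ cosφ / [1 − cos(β − φ)]
    = (4·32.1/17.7) · sin65.3°·cos23.6° / [1 − cos(41.7°)]
    = 7.254 · 0.9085·0.9164 / [1 − 0.7466]
    = 7.254 · 0.8325 / 0.2534
    = 23.84 m

H_c = 23.84 m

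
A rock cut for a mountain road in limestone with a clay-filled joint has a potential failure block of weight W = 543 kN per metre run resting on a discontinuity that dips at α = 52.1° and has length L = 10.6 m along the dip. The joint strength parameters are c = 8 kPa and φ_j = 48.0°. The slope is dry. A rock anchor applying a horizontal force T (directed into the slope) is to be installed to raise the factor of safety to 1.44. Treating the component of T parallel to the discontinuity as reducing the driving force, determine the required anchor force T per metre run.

Resolving forces along and normal to the sliding plane, with the horizontal anchor force T adding T·sinα to the effective normal force and T·cosα acting up the plane against the driving force:
FS = [cL + (W cosα + T sinα) tanφ_j] / [W sinα − T cosα]
Without the anchor: N' = 333.6 kN/m, driving T_d = 428.5 kN/m, resisting R = 8·10.6 + 333.6·tan48.0° = 455.3 kN/m, FS = 1.06.
Setting FS = 1.44 and solving for T:
1.44·(428.5 − T cos52.1°) = 455.3 + T sin52.1°·tan48.0°
T·(sin52.1°·tan48.0° + 1.44·cos52.1°) = 1.44·428.5 − 455.3
T·(0.7891·1.1106 + 1.44·0.6143) = 617.0 − 455.3 = 161.7
T·1.7609 = 161.7
T = 91.9 kN/m

T = 92 kN/m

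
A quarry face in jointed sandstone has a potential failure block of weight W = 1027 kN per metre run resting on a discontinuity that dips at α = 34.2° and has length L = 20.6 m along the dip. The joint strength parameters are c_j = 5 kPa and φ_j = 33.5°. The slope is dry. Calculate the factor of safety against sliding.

Resolving the block weight along and normal to the plane and applying the Mohr–Coulomb strength on the joint:
N' = W cosα = 1027·cos34.2° = 849.4 kN/m
Driving force T = W sinα = 1027·sin34.2° = 577.3 kN/m
Resisting force R = c_j·L + N'·tanφ_j = 5·20.6 + 849.4·tan33.5° = 103.0 + 562.2 = 665.2 kN/m
FS = R / T = 665.2 / 577.3 = 1.152

FS = 1.15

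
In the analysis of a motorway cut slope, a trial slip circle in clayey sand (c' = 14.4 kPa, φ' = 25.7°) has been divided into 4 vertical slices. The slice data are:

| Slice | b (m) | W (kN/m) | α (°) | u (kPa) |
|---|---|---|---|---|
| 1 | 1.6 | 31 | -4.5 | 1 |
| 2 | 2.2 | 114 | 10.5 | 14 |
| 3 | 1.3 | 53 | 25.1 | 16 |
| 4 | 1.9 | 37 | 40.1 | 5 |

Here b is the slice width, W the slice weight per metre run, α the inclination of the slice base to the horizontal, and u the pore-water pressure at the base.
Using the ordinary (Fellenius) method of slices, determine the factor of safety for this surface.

FS = 2.85

Ordinary method of slices: FS = Σ[c'·Δl_i + (W_i cosα_i − u_i·Δl_i)·tanφ'] / Σ W_i sinα_i, with Δl_i = b_i / cosα_i.
Slice 1: Δl = 1.6/cos(-4.5°) = 1.605 m; N'_1 = 31·cos(-4.5°) − 1·1.605 = 29.3; c'Δl = 23.11; W sinα = -2.4
Slice 2: Δl = 2.2/cos10.5° = 2.237 m; N'_2 = 114·cos10.5° − 14·2.237 = 80.8; c'Δl = 32.22; W sinα = 20.8
Slice 3: Δl = 1.3/cos25.1° = 1.436 m; N'_3 = 53·cos25.1° − 16·1.436 = 25.0; c'Δl = 20.67; W sinα = 22.5
Slice 4: Δl = 1.9/cos40.1° = 2.484 m; N'_4 = 37·cos40.1° − 5·2.484 = 15.9; c'Δl = 35.77; W sinα = 23.8
Σc'Δl = 111.8 kN/m; ΣN' = 151.0 kN/m; ΣW sinα = 64.7 kN/m
Resisting = 111.8 + 151.0·tan25.7° = 111.8 + 72.7 = 184.4 kN/m
FS = 184.4 / 64.7 = 2.852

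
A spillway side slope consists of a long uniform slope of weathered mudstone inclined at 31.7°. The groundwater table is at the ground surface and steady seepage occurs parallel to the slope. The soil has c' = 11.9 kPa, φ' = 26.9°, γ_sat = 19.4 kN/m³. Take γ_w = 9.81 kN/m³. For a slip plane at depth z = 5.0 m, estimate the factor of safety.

With seepage parallel to the slope and the water table at the surface, the effective normal stress on the slip plane uses the buoyant unit weight γ' = γ_sat − γ_w while the driving shear stress uses γ_sat:
FS = [c' + γ' z cos²β tanφ'] / [γ_sat z sinβ cosβ]
γ' = 19.4 − 9.81 = 9.59 kN/m³
Numerator = 11.9 + 9.59·5.0·cos²31.7°·tan26.9° = 11.9 + 9.59·5.0·0.7239·0.5073 = 29.509 kPa
Denominator = 19.4·5.0·sin31.7°·cos31.7° = 19.4·5.0·0.5255·0.8508 = 43.366 kPa
FS = 29.509 / 43.366 = 0.680

FS = 0.68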